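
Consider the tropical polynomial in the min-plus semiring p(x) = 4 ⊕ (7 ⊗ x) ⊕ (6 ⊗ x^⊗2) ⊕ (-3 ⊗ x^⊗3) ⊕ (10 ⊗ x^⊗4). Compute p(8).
p(8) = 4

A tropical monomial a ⊗ x^⊗i evaluates to a + i · x. Evaluating each term at x = 8:
  Term 0 contributes 4 + 0 · 8 = 4
  Term 1 contributes 7 + 1 · 8 = 15
  Term 2 contributes 6 + 2 · 8 = 22
  Term 3 contributes -3 + 3 · 8 = 21
  Term 4 contributes 10 + 4 · 8 = 42
p(8) = ⊕ of these = min[4, 15, 22, 21, 42] = 4.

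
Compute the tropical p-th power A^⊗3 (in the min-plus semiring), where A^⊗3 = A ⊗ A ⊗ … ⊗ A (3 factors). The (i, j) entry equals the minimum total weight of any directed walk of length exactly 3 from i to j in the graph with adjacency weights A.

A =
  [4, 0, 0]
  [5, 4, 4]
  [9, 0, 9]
A^⊗3 =
  [5, 4, 4]
  [9, 5, 8]
  [9, 4, 5]

Each entry (A^⊗3)_ij equals the minimum over all length-3 walks i = v_0 → v_1 → … → v_3 = j of Σ_t A[v_t][v_{t+1}]. For example, for (i, j) = (0, 2) we minimise over 9 possible intermediate vertex sequences; the minimum is 4, attained along the walk 0 → 2 → 1 → 2.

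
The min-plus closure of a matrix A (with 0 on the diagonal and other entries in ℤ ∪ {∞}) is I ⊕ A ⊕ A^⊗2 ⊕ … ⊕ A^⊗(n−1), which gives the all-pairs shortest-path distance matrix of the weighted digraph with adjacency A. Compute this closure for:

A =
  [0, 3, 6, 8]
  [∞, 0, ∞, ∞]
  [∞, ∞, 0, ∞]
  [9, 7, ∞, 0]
Closure =
  [0, 3, 6, 8]
  [∞, 0, ∞, ∞]
  [∞, ∞, 0, ∞]
  [9, 7, 15, 0]

This is the Floyd-Warshall all-pairs shortest-path computation. For each intermediate vertex k = 0, 1, …, 3, update dist[i][j] ← min(dist[i][j], dist[i][k] + dist[k][j]). The final matrix gives, for each (i, j), the minimum total weight of any directed path from i to j (possibly empty when i = j).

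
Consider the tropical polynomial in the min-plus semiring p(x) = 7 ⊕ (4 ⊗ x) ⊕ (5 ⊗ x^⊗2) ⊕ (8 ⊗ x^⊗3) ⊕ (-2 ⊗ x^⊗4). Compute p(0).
p(0) = -2

A tropical monomial a ⊗ x^⊗i evaluates to a + i · x. Evaluating each term at x = 0:
  Term 0 contributes 7 + 0 · 0 = 7
  Term 1 contributes 4 + 1 · 0 = 4
  Term 2 contributes 5 + 2 · 0 = 5
  Term 3 contributes 8 + 3 · 0 = 8
  Term 4 contributes -2 + 4 · 0 = -2
p(0) = ⊕ of these = min[7, 4, 5, 8, -2] = -2.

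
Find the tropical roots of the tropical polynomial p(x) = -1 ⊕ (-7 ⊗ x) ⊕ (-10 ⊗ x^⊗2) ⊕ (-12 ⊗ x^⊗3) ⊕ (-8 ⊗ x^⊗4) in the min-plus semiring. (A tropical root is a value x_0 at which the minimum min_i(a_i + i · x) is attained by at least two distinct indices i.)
Roots: {-4, 2, 3, 6}

Each tropical root is a break point of the lower envelope of the lines y = a_i + i · x (there are 5 lines, with slopes 0, 1, ..., 4). Only the lines that attain the minimum somewhere contribute to roots; other lines are dominated. Here the surviving (envelope) indices are i = 4, i = 3, i = 2, i = 1, i = 0.
Intersections between consecutive envelope lines give the roots: for adjacent envelope indices i < j the intersection is x = (a_i − a_j) / (j − i). Reading off the sorted break points: {-4, 2, 3, 6}.
Verification: at each break x_0, at least two indices attain the minimum of min_i(a_i + i · x_0).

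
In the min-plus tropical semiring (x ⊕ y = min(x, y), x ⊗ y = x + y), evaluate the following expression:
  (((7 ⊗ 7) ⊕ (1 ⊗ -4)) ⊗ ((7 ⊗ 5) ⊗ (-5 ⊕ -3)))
(((7 ⊗ 7) ⊕ (1 ⊗ -4)) ⊗ ((7 ⊗ 5) ⊗ (-5 ⊕ -3))) = 4

Expand innermost to outermost. Recall ⊕ takes the minimum of its arguments and ⊗ takes their sum. Working out the expression (((7 ⊗ 7) ⊕ (1 ⊗ -4)) ⊗ ((7 ⊗ 5) ⊗ (-5 ⊕ -3))) gives 4.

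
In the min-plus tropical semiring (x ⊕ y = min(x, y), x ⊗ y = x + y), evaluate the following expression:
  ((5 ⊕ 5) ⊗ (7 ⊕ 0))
((5 ⊕ 5) ⊗ (7 ⊕ 0)) = 5

Expand innermost to outermost. Recall ⊕ takes the minimum of its arguments and ⊗ takes their sum. Working out the expression ((5 ⊕ 5) ⊗ (7 ⊕ 0)) gives 5.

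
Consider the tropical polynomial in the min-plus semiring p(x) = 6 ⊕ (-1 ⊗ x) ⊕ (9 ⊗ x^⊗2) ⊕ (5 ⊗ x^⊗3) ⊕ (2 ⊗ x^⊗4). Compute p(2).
p(2) = 1

A tropical monomial a ⊗ x^⊗i evaluates to a + i · x. Evaluating each term at x = 2:
  Term 0 contributes 6 + 0 · 2 = 6
  Term 1 contributes -1 + 1 · 2 = 1
  Term 2 contributes 9 + 2 · 2 = 13
  Term 3 contributes 5 + 3 · 2 = 11
  Term 4 contributes 2 + 4 · 2 = 10
p(2) = ⊕ of these = min[6, 1, 13, 11, 10] = 1.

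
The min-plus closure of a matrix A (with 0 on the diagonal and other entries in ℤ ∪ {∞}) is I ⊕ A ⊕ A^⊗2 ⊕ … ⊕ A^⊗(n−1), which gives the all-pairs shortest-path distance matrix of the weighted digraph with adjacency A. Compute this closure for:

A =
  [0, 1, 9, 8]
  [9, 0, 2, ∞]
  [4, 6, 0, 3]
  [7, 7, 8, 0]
Closure =
  [0, 1, 3, 6]
  [6, 0, 2, 5]
  [4, 5, 0, 3]
  [7, 7, 8, 0]

This is the Floyd-Warshall all-pairs shortest-path computation. For each intermediate vertex k = 0, 1, …, 3, update dist[i][j] ← min(dist[i][j], dist[i][k] + dist[k][j]). The final matrix gives, for each (i, j), the minimum total weight of any directed path from i to j (possibly empty when i = j).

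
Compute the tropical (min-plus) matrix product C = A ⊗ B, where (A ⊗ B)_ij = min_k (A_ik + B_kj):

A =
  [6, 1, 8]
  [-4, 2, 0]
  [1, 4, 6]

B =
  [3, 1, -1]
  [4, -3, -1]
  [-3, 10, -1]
A ⊗ B =
  [5, -2, 0]
  [-3, -3, -5]
  [3, 1, 0]

Apply the min-plus product entry-by-entry:
  C[0][0] = min over k of (A[0][0] + B[0][0] = 6 + 3 = 9, A[0][1] + B[1][0] = 1 + 4 = 5, A[0][2] + B[2][0] = 8 + -3 = 5) = 5 (attained at k = 1)
  C[0][1] = min over k of (A[0][0] + B[0][1] = 6 + 1 = 7, A[0][1] + B[1][1] = 1 + -3 = -2, A[0][2] + B[2][1] = 8 + 10 = 18) = -2 (attained at k = 1)
  C[0][2] = min over k of (A[0][0] + B[0][2] = 6 + -1 = 5, A[0][1] + B[1][2] = 1 + -1 = 0, A[0][2] + B[2][2] = 8 + -1 = 7) = 0 (attained at k = 1)
  C[1][0] = min over k of (A[1][0] + B[0][0] = -4 + 3 = -1, A[1][1] + B[1][0] = 2 + 4 = 6, A[1][2] + B[2][0] = 0 + -3 = -3) = -3 (attained at k = 2)
  C[1][1] = min over k of (A[1][0] + B[0][1] = -4 + 1 = -3, A[1][1] + B[1][1] = 2 + -3 = -1, A[1][2] + B[2][1] = 0 + 10 = 10) = -3 (attained at k = 0)
  C[1][2] = min over k of (A[1][0] + B[0][2] = -4 + -1 = -5, A[1][1] + B[1][2] = 2 + -1 = 1, A[1][2] + B[2][2] = 0 + -1 = -1) = -5 (attained at k = 0)
  C[2][0] = min over k of (A[2][0] + B[0][0] = 1 + 3 = 4, A[2][1] + B[1][0] = 4 + 4 = 8, A[2][2] + B[2][0] = 6 + -3 = 3) = 3 (attained at k = 2)
  C[2][1] = min over k of (A[2][0] + B[0][1] = 1 + 1 = 2, A[2][1] + B[1][1] = 4 + -3 = 1, A[2][2] + B[2][1] = 6 + 10 = 16) = 1 (attained at k = 1)
  C[2][2] = min over k of (A[2][0] + B[0][2] = 1 + -1 = 0, A[2][1] + B[1][2] = 4 + -1 = 3, A[2][2] + B[2][2] = 6 + -1 = 5) = 0 (attained at k = 0)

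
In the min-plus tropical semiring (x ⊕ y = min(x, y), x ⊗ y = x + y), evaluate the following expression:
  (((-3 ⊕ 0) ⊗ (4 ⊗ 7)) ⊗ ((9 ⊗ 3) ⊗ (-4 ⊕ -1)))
(((-3 ⊕ 0) ⊗ (4 ⊗ 7)) ⊗ ((9 ⊗ 3) ⊗ (-4 ⊕ -1))) = 16

Expand innermost to outermost. Recall ⊕ takes the minimum of its arguments and ⊗ takes their sum. Working out the expression (((-3 ⊕ 0) ⊗ (4 ⊗ 7)) ⊗ ((9 ⊗ 3) ⊗ (-4 ⊕ -1))) gives 16.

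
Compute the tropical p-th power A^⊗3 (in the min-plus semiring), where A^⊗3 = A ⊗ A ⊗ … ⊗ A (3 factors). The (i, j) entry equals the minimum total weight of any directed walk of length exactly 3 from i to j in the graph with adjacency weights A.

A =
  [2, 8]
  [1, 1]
A^⊗3 =
  [6, 10]
  [3, 3]

Each entry (A^⊗3)_ij equals the minimum over all length-3 walks i = v_0 → v_1 → … → v_3 = j of Σ_t A[v_t][v_{t+1}]. For example, for (i, j) = (0, 1) we minimise over 4 possible intermediate vertex sequences; the minimum is 10, attained along the walk 0 → 1 → 1 → 1.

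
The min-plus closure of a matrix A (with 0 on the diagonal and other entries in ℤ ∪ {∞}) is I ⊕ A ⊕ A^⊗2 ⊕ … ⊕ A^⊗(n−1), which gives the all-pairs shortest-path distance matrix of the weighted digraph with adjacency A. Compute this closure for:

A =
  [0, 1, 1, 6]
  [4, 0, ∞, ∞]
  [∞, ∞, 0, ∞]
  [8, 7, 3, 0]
Closure =
  [0, 1, 1, 6]
  [4, 0, 5, 10]
  [∞, ∞, 0, ∞]
  [8, 7, 3, 0]

This is the Floyd-Warshall all-pairs shortest-path computation. For each intermediate vertex k = 0, 1, …, 3, update dist[i][j] ← min(dist[i][j], dist[i][k] + dist[k][j]). The final matrix gives, for each (i, j), the minimum total weight of any directed path from i to j (possibly empty when i = j).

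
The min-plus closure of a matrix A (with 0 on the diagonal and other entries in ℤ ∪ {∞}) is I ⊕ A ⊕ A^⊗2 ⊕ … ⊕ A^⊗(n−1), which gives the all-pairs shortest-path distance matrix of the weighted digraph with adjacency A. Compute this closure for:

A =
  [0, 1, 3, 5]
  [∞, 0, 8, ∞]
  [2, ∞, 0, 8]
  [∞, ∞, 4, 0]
Closure =
  [0, 1, 3, 5]
  [10, 0, 8, 15]
  [2, 3, 0, 7]
  [6, 7, 4, 0]

This is the Floyd-Warshall all-pairs shortest-path computation. For each intermediate vertex k = 0, 1, …, 3, update dist[i][j] ← min(dist[i][j], dist[i][k] + dist[k][j]). The final matrix gives, for each (i, j), the minimum total weight of any directed path from i to j (possibly empty when i = j).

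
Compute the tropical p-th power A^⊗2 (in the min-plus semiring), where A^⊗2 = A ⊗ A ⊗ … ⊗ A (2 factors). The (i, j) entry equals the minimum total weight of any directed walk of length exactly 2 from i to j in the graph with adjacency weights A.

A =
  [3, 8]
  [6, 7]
A^⊗2 =
  [6, 11]
  [9, 14]

Each entry (A^⊗2)_ij equals the minimum over all length-2 walks i = v_0 → v_1 → … → v_2 = j of Σ_t A[v_t][v_{t+1}]. For example, for (i, j) = (0, 1) we minimise over 2 possible intermediate vertex sequences; the minimum is 11, attained along the walk 0 → 0 → 1.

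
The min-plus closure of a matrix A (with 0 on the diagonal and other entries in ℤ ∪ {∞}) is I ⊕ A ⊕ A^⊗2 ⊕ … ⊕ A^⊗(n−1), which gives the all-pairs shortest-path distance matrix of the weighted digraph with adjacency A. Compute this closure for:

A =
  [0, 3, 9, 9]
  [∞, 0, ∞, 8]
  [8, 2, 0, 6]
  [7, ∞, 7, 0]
Closure =
  [0, 3, 9, 9]
  [15, 0, 15, 8]
  [8, 2, 0, 6]
  [7, 9, 7, 0]

This is the Floyd-Warshall all-pairs shortest-path computation. For each intermediate vertex k = 0, 1, …, 3, update dist[i][j] ← min(dist[i][j], dist[i][k] + dist[k][j]). The final matrix gives, for each (i, j), the minimum total weight of any directed path from i to j (possibly empty when i = j).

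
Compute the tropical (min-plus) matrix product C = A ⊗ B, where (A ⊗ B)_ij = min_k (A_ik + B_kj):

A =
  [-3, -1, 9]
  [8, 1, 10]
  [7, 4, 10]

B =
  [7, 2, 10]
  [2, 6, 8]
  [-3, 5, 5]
A ⊗ B =
  [1, -1, 7]
  [3, 7, 9]
  [6, 9, 12]

Apply the min-plus product entry-by-entry:
  C[0][0] = min over k of (A[0][0] + B[0][0] = -3 + 7 = 4, A[0][1] + B[1][0] = -1 + 2 = 1, A[0][2] + B[2][0] = 9 + -3 = 6) = 1 (attained at k = 1)
  C[0][1] = min over k of (A[0][0] + B[0][1] = -3 + 2 = -1, A[0][1] + B[1][1] = -1 + 6 = 5, A[0][2] + B[2][1] = 9 + 5 = 14) = -1 (attained at k = 0)
  C[0][2] = min over k of (A[0][0] + B[0][2] = -3 + 10 = 7, A[0][1] + B[1][2] = -1 + 8 = 7, A[0][2] + B[2][2] = 9 + 5 = 14) = 7 (attained at k = 0)
  C[1][0] = min over k of (A[1][0] + B[0][0] = 8 + 7 = 15, A[1][1] + B[1][0] = 1 + 2 = 3, A[1][2] + B[2][0] = 10 + -3 = 7) = 3 (attained at k = 1)
  C[1][1] = min over k of (A[1][0] + B[0][1] = 8 + 2 = 10, A[1][1] + B[1][1] = 1 + 6 = 7, A[1][2] + B[2][1] = 10 + 5 = 15) = 7 (attained at k = 1)
  C[1][2] = min over k of (A[1][0] + B[0][2] = 8 + 10 = 18, A[1][1] + B[1][2] = 1 + 8 = 9, A[1][2] + B[2][2] = 10 + 5 = 15) = 9 (attained at k = 1)
  C[2][0] = min over k of (A[2][0] + B[0][0] = 7 + 7 = 14, A[2][1] + B[1][0] = 4 + 2 = 6, A[2][2] + B[2][0] = 10 + -3 = 7) = 6 (attained at k = 1)
  C[2][1] = min over k of (A[2][0] + B[0][1] = 7 + 2 = 9, A[2][1] + B[1][1] = 4 + 6 = 10, A[2][2] + B[2][1] = 10 + 5 = 15) = 9 (attained at k = 0)
  C[2][2] = min over k of (A[2][0] + B[0][2] = 7 + 10 = 17, A[2][1] + B[1][2] = 4 + 8 = 12, A[2][2] + B[2][2] = 10 + 5 = 15) = 12 (attained at k = 1)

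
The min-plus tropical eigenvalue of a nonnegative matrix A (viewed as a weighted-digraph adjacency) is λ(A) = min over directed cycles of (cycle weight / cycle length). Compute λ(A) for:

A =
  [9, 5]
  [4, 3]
λ(A) = 3

Enumerate directed cycles and compute their means (weight / length). Sample:
  cycle 0 → 0: weight = 9, length = 1, mean = 9/1 ≈ 9.000
  cycle 1 → 1: weight = 3, length = 1, mean = 3/1 ≈ 3.000
  cycle 0 → 1 → 0: weight = 9, length = 2, mean = 9/2 ≈ 4.500
  cycle 1 → 0 → 1: weight = 9, length = 2, mean = 9/2 ≈ 4.500
Minimum mean = 3.000, attained e.g. along the cycle 1 → 1 with weight 3 and length 1. So λ(A) = 3/1 = 3.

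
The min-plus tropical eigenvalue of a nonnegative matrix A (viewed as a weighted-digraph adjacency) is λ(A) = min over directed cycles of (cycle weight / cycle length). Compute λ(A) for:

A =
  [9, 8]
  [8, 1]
λ(A) = 1

Enumerate directed cycles and compute their means (weight / length). Sample:
  cycle 0 → 0: weight = 9, length = 1, mean = 9/1 ≈ 9.000
  cycle 1 → 1: weight = 1, length = 1, mean = 1/1 ≈ 1.000
  cycle 0 → 1 → 0: weight = 16, length = 2, mean = 16/2 ≈ 8.000
  cycle 1 → 0 → 1: weight = 16, length = 2, mean = 16/2 ≈ 8.000
Minimum mean = 1.000, attained e.g. along the cycle 1 → 1 with weight 1 and length 1. So λ(A) = 1/1 = 1.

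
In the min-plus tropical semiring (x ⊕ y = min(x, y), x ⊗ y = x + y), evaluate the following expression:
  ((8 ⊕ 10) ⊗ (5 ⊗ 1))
((8 ⊕ 10) ⊗ (5 ⊗ 1)) = 14

Expand innermost to outermost. Recall ⊕ takes the minimum of its arguments and ⊗ takes their sum. Working out the expression ((8 ⊕ 10) ⊗ (5 ⊗ 1)) gives 14.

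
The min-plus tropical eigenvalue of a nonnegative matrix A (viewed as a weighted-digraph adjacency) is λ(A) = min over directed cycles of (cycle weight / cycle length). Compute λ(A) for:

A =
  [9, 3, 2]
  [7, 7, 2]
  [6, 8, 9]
λ(A) = 11/3

Enumerate directed cycles and compute their means (weight / length). Sample:
  cycle 0 → 0: weight = 9, length = 1, mean = 9/1 ≈ 9.000
  cycle 1 → 1: weight = 7, length = 1, mean = 7/1 ≈ 7.000
  cycle 2 → 2: weight = 9, length = 1, mean = 9/1 ≈ 9.000
  cycle 0 → 1 → 0: weight = 10, length = 2, mean = 10/2 ≈ 5.000
  cycle 0 → 2 → 0: weight = 8, length = 2, mean = 8/2 ≈ 4.000
  cycle 1 → 0 → 1: weight = 10, length = 2, mean = 10/2 ≈ 5.000
Minimum mean = 3.667, attained e.g. along the cycle 0 → 1 → 2 → 0 with weight 11 and length 3. So λ(A) = 11/3 = 11/3.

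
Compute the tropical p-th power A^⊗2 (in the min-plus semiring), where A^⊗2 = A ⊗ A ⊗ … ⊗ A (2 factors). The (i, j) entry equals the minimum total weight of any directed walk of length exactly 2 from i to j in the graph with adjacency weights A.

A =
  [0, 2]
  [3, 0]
A^⊗2 =
  [0, 2]
  [3, 0]

Each entry (A^⊗2)_ij equals the minimum over all length-2 walks i = v_0 → v_1 → … → v_2 = j of Σ_t A[v_t][v_{t+1}]. For example, for (i, j) = (0, 1) we minimise over 2 possible intermediate vertex sequences; the minimum is 2, attained along the walk 0 → 0 → 1.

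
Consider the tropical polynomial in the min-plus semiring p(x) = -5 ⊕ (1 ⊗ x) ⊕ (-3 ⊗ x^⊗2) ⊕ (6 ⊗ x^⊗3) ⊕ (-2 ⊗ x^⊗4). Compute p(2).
p(2) = -5

A tropical monomial a ⊗ x^⊗i evaluates to a + i · x. Evaluating each term at x = 2:
  Term 0 contributes -5 + 0 · 2 = -5
  Term 1 contributes 1 + 1 · 2 = 3
  Term 2 contributes -3 + 2 · 2 = 1
  Term 3 contributes 6 + 3 · 2 = 12
  Term 4 contributes -2 + 4 · 2 = 6
p(2) = ⊕ of these = min[-5, 3, 1, 12, 6] = -5.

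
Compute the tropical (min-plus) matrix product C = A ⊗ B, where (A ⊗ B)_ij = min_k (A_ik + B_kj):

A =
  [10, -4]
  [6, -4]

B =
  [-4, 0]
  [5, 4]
A ⊗ B =
  [1, 0]
  [1, 0]

Apply the min-plus product entry-by-entry:
  C[0][0] = min over k of (A[0][0] + B[0][0] = 10 + -4 = 6, A[0][1] + B[1][0] = -4 + 5 = 1) = 1 (attained at k = 1)
  C[0][1] = min over k of (A[0][0] + B[0][1] = 10 + 0 = 10, A[0][1] + B[1][1] = -4 + 4 = 0) = 0 (attained at k = 1)
  C[1][0] = min over k of (A[1][0] + B[0][0] = 6 + -4 = 2, A[1][1] + B[1][0] = -4 + 5 = 1) = 1 (attained at k = 1)
  C[1][1] = min over k of (A[1][0] + B[0][1] = 6 + 0 = 6, A[1][1] + B[1][1] = -4 + 4 = 0) = 0 (attained at k = 1)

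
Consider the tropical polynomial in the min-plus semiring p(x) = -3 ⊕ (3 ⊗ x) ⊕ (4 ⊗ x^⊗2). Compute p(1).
p(1) = -3

A tropical monomial a ⊗ x^⊗i evaluates to a + i · x. Evaluating each term at x = 1:
  Term 0 contributes -3 + 0 · 1 = -3
  Term 1 contributes 3 + 1 · 1 = 4
  Term 2 contributes 4 + 2 · 1 = 6
p(1) = ⊕ of these = min[-3, 4, 6] = -3.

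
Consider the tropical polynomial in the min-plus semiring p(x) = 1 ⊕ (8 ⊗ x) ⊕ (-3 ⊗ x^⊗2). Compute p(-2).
p(-2) = -7

A tropical monomial a ⊗ x^⊗i evaluates to a + i · x. Evaluating each term at x = -2:
  Term 0 contributes 1 + 0 · -2 = 1
  Term 1 contributes 8 + 1 · -2 = 6
  Term 2 contributes -3 + 2 · -2 = -7
p(-2) = ⊕ of these = min[1, 6, -7] = -7.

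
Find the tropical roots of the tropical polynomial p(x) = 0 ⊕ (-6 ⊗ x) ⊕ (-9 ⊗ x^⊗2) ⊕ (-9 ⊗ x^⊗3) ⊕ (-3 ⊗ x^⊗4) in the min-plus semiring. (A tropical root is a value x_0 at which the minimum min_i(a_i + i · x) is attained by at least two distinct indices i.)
Roots: {-6, 0, 3, 6}

Each tropical root is a break point of the lower envelope of the lines y = a_i + i · x (there are 5 lines, with slopes 0, 1, ..., 4). Only the lines that attain the minimum somewhere contribute to roots; other lines are dominated. Here the surviving (envelope) indices are i = 4, i = 3, i = 2, i = 1, i = 0.
Intersections between consecutive envelope lines give the roots: for adjacent envelope indices i < j the intersection is x = (a_i − a_j) / (j − i). Reading off the sorted break points: {-6, 0, 3, 6}.
Verification: at each break x_0, at least two indices attain the minimum of min_i(a_i + i · x_0).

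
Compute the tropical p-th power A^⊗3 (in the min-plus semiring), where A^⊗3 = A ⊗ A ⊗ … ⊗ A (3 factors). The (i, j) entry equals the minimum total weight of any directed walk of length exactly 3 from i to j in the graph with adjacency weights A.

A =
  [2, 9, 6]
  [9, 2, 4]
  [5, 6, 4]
A^⊗3 =
  [6, 13, 10]
  [11, 6, 8]
  [9, 10, 12]

Each entry (A^⊗3)_ij equals the minimum over all length-3 walks i = v_0 → v_1 → … → v_3 = j of Σ_t A[v_t][v_{t+1}]. For example, for (i, j) = (0, 2) we minimise over 9 possible intermediate vertex sequences; the minimum is 10, attained along the walk 0 → 0 → 0 → 2.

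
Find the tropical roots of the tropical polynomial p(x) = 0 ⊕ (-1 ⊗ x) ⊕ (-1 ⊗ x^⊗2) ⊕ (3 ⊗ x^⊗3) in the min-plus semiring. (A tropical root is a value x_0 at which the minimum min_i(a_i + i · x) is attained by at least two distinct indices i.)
Roots: {-4, 0, 1}

Each tropical root is a break point of the lower envelope of the lines y = a_i + i · x (there are 4 lines, with slopes 0, 1, ..., 3). Only the lines that attain the minimum somewhere contribute to roots; other lines are dominated. Here the surviving (envelope) indices are i = 3, i = 2, i = 1, i = 0.
Intersections between consecutive envelope lines give the roots: for adjacent envelope indices i < j the intersection is x = (a_i − a_j) / (j − i). Reading off the sorted break points: {-4, 0, 1}.
Verification: at each break x_0, at least two indices attain the minimum of min_i(a_i + i · x_0).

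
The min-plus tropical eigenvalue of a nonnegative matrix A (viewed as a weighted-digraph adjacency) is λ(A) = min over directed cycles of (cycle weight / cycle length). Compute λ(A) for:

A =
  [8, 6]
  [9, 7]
λ(A) = 7

Enumerate directed cycles and compute their means (weight / length). Sample:
  cycle 0 → 0: weight = 8, length = 1, mean = 8/1 ≈ 8.000
  cycle 1 → 1: weight = 7, length = 1, mean = 7/1 ≈ 7.000
  cycle 0 → 1 → 0: weight = 15, length = 2, mean = 15/2 ≈ 7.500
  cycle 1 → 0 → 1: weight = 15, length = 2, mean = 15/2 ≈ 7.500
Minimum mean = 7.000, attained e.g. along the cycle 1 → 1 with weight 7 and length 1. So λ(A) = 7/1 = 7.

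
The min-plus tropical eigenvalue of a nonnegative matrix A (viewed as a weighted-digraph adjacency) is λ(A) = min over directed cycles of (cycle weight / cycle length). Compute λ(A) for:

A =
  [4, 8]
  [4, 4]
λ(A) = 4

Enumerate directed cycles and compute their means (weight / length). Sample:
  cycle 0 → 0: weight = 4, length = 1, mean = 4/1 ≈ 4.000
  cycle 1 → 1: weight = 4, length = 1, mean = 4/1 ≈ 4.000
  cycle 0 → 1 → 0: weight = 12, length = 2, mean = 12/2 ≈ 6.000
  cycle 1 → 0 → 1: weight = 12, length = 2, mean = 12/2 ≈ 6.000
Minimum mean = 4.000, attained e.g. along the cycle 0 → 0 with weight 4 and length 1. So λ(A) = 4/1 = 4.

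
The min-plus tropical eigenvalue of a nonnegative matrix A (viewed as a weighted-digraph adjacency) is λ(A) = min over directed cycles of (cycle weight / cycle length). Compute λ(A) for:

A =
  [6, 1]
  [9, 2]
λ(A) = 2

Enumerate directed cycles and compute their means (weight / length). Sample:
  cycle 0 → 0: weight = 6, length = 1, mean = 6/1 ≈ 6.000
  cycle 1 → 1: weight = 2, length = 1, mean = 2/1 ≈ 2.000
  cycle 0 → 1 → 0: weight = 10, length = 2, mean = 10/2 ≈ 5.000
  cycle 1 → 0 → 1: weight = 10, length = 2, mean = 10/2 ≈ 5.000
Minimum mean = 2.000, attained e.g. along the cycle 1 → 1 with weight 2 and length 1. So λ(A) = 2/1 = 2.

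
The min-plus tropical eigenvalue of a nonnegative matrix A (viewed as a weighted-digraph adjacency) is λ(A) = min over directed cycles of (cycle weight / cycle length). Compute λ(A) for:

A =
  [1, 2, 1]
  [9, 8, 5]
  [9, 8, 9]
λ(A) = 1

Enumerate directed cycles and compute their means (weight / length). Sample:
  cycle 0 → 0: weight = 1, length = 1, mean = 1/1 ≈ 1.000
  cycle 1 → 1: weight = 8, length = 1, mean = 8/1 ≈ 8.000
  cycle 2 → 2: weight = 9, length = 1, mean = 9/1 ≈ 9.000
  cycle 0 → 1 → 0: weight = 11, length = 2, mean = 11/2 ≈ 5.500
  cycle 0 → 2 → 0: weight = 10, length = 2, mean = 10/2 ≈ 5.000
  cycle 1 → 0 → 1: weight = 11, length = 2, mean = 11/2 ≈ 5.500
Minimum mean = 1.000, attained e.g. along the cycle 0 → 0 with weight 1 and length 1. So λ(A) = 1/1 = 1.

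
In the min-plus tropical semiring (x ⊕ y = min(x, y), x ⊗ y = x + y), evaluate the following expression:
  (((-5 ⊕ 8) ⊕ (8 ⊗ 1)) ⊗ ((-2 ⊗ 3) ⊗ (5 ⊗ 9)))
(((-5 ⊕ 8) ⊕ (8 ⊗ 1)) ⊗ ((-2 ⊗ 3) ⊗ (5 ⊗ 9))) = 10

Expand innermost to outermost. Recall ⊕ takes the minimum of its arguments and ⊗ takes their sum. Working out the expression (((-5 ⊕ 8) ⊕ (8 ⊗ 1)) ⊗ ((-2 ⊗ 3) ⊗ (5 ⊗ 9))) gives 10.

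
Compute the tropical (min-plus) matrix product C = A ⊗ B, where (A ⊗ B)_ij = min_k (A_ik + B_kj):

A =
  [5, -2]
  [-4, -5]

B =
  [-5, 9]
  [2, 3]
A ⊗ B =
  [0, 1]
  [-9, -2]

Apply the min-plus product entry-by-entry:
  C[0][0] = min over k of (A[0][0] + B[0][0] = 5 + -5 = 0, A[0][1] + B[1][0] = -2 + 2 = 0) = 0 (attained at k = 0)
  C[0][1] = min over k of (A[0][0] + B[0][1] = 5 + 9 = 14, A[0][1] + B[1][1] = -2 + 3 = 1) = 1 (attained at k = 1)
  C[1][0] = min over k of (A[1][0] + B[0][0] = -4 + -5 = -9, A[1][1] + B[1][0] = -5 + 2 = -3) = -9 (attained at k = 0)
  C[1][1] = min over k of (A[1][0] + B[0][1] = -4 + 9 = 5, A[1][1] + B[1][1] = -5 + 3 = -2) = -2 (attained at k = 1)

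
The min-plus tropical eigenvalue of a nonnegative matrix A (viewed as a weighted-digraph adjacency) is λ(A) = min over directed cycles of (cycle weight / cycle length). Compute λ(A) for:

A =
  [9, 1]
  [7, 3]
λ(A) = 3

Enumerate directed cycles and compute their means (weight / length). Sample:
  cycle 0 → 0: weight = 9, length = 1, mean = 9/1 ≈ 9.000
  cycle 1 → 1: weight = 3, length = 1, mean = 3/1 ≈ 3.000
  cycle 0 → 1 → 0: weight = 8, length = 2, mean = 8/2 ≈ 4.000
  cycle 1 → 0 → 1: weight = 8, length = 2, mean = 8/2 ≈ 4.000
Minimum mean = 3.000, attained e.g. along the cycle 1 → 1 with weight 3 and length 1. So λ(A) = 3/1 = 3.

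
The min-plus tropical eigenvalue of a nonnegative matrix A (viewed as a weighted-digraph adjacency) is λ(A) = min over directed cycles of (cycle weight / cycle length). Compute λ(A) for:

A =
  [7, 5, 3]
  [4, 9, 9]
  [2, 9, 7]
λ(A) = 5/2

Enumerate directed cycles and compute their means (weight / length). Sample:
  cycle 0 → 0: weight = 7, length = 1, mean = 7/1 ≈ 7.000
  cycle 1 → 1: weight = 9, length = 1, mean = 9/1 ≈ 9.000
  cycle 2 → 2: weight = 7, length = 1, mean = 7/1 ≈ 7.000
  cycle 0 → 1 → 0: weight = 9, length = 2, mean = 9/2 ≈ 4.500
  cycle 0 → 2 → 0: weight = 5, length = 2, mean = 5/2 ≈ 2.500
  cycle 1 → 0 → 1: weight = 9, length = 2, mean = 9/2 ≈ 4.500
Minimum mean = 2.500, attained e.g. along the cycle 0 → 2 → 0 with weight 5 and length 2. So λ(A) = 5/2 = 5/2.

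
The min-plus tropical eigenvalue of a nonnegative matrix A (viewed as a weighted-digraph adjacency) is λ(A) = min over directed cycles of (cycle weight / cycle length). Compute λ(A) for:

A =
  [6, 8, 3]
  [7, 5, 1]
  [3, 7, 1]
λ(A) = 1

Enumerate directed cycles and compute their means (weight / length). Sample:
  cycle 0 → 0: weight = 6, length = 1, mean = 6/1 ≈ 6.000
  cycle 1 → 1: weight = 5, length = 1, mean = 5/1 ≈ 5.000
  cycle 2 → 2: weight = 1, length = 1, mean = 1/1 ≈ 1.000
  cycle 0 → 1 → 0: weight = 15, length = 2, mean = 15/2 ≈ 7.500
  cycle 0 → 2 → 0: weight = 6, length = 2, mean = 6/2 ≈ 3.000
  cycle 1 → 0 → 1: weight = 15, length = 2, mean = 15/2 ≈ 7.500
Minimum mean = 1.000, attained e.g. along the cycle 2 → 2 with weight 1 and length 1. So λ(A) = 1/1 = 1.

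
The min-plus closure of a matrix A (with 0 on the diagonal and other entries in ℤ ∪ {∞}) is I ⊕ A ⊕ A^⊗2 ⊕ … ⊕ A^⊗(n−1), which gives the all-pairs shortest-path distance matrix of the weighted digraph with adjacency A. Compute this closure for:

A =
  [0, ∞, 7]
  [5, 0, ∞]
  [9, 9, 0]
Closure =
  [0, 16, 7]
  [5, 0, 12]
  [9, 9, 0]

This is the Floyd-Warshall all-pairs shortest-path computation. For each intermediate vertex k = 0, 1, …, 2, update dist[i][j] ← min(dist[i][j], dist[i][k] + dist[k][j]). The final matrix gives, for each (i, j), the minimum total weight of any directed path from i to j (possibly empty when i = j).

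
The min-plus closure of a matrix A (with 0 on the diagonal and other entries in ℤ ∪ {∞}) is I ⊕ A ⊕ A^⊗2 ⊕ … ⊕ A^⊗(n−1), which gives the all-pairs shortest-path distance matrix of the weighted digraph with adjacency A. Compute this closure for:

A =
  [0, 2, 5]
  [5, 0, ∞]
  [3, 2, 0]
Closure =
  [0, 2, 5]
  [5, 0, 10]
  [3, 2, 0]

This is the Floyd-Warshall all-pairs shortest-path computation. For each intermediate vertex k = 0, 1, …, 2, update dist[i][j] ← min(dist[i][j], dist[i][k] + dist[k][j]). The final matrix gives, for each (i, j), the minimum total weight of any directed path from i to j (possibly empty when i = j).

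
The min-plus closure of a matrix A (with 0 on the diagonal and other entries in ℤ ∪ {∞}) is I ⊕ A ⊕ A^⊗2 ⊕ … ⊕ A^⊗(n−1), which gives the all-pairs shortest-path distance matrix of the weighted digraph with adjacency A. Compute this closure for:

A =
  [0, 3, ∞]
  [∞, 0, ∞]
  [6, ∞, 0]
Closure =
  [0, 3, ∞]
  [∞, 0, ∞]
  [6, 9, 0]

This is the Floyd-Warshall all-pairs shortest-path computation. For each intermediate vertex k = 0, 1, …, 2, update dist[i][j] ← min(dist[i][j], dist[i][k] + dist[k][j]). The final matrix gives, for each (i, j), the minimum total weight of any directed path from i to j (possibly empty when i = j).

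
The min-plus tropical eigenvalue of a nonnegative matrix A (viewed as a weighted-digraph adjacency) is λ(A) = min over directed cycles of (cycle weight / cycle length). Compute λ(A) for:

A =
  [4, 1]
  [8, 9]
λ(A) = 4

Enumerate directed cycles and compute their means (weight / length). Sample:
  cycle 0 → 0: weight = 4, length = 1, mean = 4/1 ≈ 4.000
  cycle 1 → 1: weight = 9, length = 1, mean = 9/1 ≈ 9.000
  cycle 0 → 1 → 0: weight = 9, length = 2, mean = 9/2 ≈ 4.500
  cycle 1 → 0 → 1: weight = 9, length = 2, mean = 9/2 ≈ 4.500
Minimum mean = 4.000, attained e.g. along the cycle 0 → 0 with weight 4 and length 1. So λ(A) = 4/1 = 4.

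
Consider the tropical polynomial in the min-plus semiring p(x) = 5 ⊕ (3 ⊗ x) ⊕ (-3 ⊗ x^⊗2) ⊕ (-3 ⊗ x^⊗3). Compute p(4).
p(4) = 5

A tropical monomial a ⊗ x^⊗i evaluates to a + i · x. Evaluating each term at x = 4:
  Term 0 contributes 5 + 0 · 4 = 5
  Term 1 contributes 3 + 1 · 4 = 7
  Term 2 contributes -3 + 2 · 4 = 5
  Term 3 contributes -3 + 3 · 4 = 9
p(4) = ⊕ of these = min[5, 7, 5, 9] = 5.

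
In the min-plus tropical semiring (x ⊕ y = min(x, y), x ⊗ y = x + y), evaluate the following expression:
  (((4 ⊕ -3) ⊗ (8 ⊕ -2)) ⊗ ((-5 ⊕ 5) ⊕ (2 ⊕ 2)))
(((4 ⊕ -3) ⊗ (8 ⊕ -2)) ⊗ ((-5 ⊕ 5) ⊕ (2 ⊕ 2))) = -10

Expand innermost to outermost. Recall ⊕ takes the minimum of its arguments and ⊗ takes their sum. Working out the expression (((4 ⊕ -3) ⊗ (8 ⊕ -2)) ⊗ ((-5 ⊕ 5) ⊕ (2 ⊕ 2))) gives -10.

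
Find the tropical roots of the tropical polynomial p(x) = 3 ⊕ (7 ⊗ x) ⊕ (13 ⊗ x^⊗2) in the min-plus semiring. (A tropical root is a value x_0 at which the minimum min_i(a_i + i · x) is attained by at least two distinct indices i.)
Roots: {-6, -4}

Each tropical root is a break point of the lower envelope of the lines y = a_i + i · x (there are 3 lines, with slopes 0, 1, ..., 2). Only the lines that attain the minimum somewhere contribute to roots; other lines are dominated. Here the surviving (envelope) indices are i = 2, i = 1, i = 0.
Intersections between consecutive envelope lines give the roots: for adjacent envelope indices i < j the intersection is x = (a_i − a_j) / (j − i). Reading off the sorted break points: {-6, -4}.
Verification: at each break x_0, at least two indices attain the minimum of min_i(a_i + i · x_0).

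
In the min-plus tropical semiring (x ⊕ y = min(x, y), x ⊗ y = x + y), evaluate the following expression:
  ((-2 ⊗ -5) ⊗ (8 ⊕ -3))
((-2 ⊗ -5) ⊗ (8 ⊕ -3)) = -10

Expand innermost to outermost. Recall ⊕ takes the minimum of its arguments and ⊗ takes their sum. Working out the expression ((-2 ⊗ -5) ⊗ (8 ⊕ -3)) gives -10.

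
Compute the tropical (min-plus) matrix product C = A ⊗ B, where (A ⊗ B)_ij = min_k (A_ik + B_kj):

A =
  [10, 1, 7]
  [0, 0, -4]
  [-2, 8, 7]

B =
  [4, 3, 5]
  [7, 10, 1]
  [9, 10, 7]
A ⊗ B =
  [8, 11, 2]
  [4, 3, 1]
  [2, 1, 3]

Apply the min-plus product entry-by-entry:
  C[0][0] = min over k of (A[0][0] + B[0][0] = 10 + 4 = 14, A[0][1] + B[1][0] = 1 + 7 = 8, A[0][2] + B[2][0] = 7 + 9 = 16) = 8 (attained at k = 1)
  C[0][1] = min over k of (A[0][0] + B[0][1] = 10 + 3 = 13, A[0][1] + B[1][1] = 1 + 10 = 11, A[0][2] + B[2][1] = 7 + 10 = 17) = 11 (attained at k = 1)
  C[0][2] = min over k of (A[0][0] + B[0][2] = 10 + 5 = 15, A[0][1] + B[1][2] = 1 + 1 = 2, A[0][2] + B[2][2] = 7 + 7 = 14) = 2 (attained at k = 1)
  C[1][0] = min over k of (A[1][0] + B[0][0] = 0 + 4 = 4, A[1][1] + B[1][0] = 0 + 7 = 7, A[1][2] + B[2][0] = -4 + 9 = 5) = 4 (attained at k = 0)
  C[1][1] = min over k of (A[1][0] + B[0][1] = 0 + 3 = 3, A[1][1] + B[1][1] = 0 + 10 = 10, A[1][2] + B[2][1] = -4 + 10 = 6) = 3 (attained at k = 0)
  C[1][2] = min over k of (A[1][0] + B[0][2] = 0 + 5 = 5, A[1][1] + B[1][2] = 0 + 1 = 1, A[1][2] + B[2][2] = -4 + 7 = 3) = 1 (attained at k = 1)
  C[2][0] = min over k of (A[2][0] + B[0][0] = -2 + 4 = 2, A[2][1] + B[1][0] = 8 + 7 = 15, A[2][2] + B[2][0] = 7 + 9 = 16) = 2 (attained at k = 0)
  C[2][1] = min over k of (A[2][0] + B[0][1] = -2 + 3 = 1, A[2][1] + B[1][1] = 8 + 10 = 18, A[2][2] + B[2][1] = 7 + 10 = 17) = 1 (attained at k = 0)
  C[2][2] = min over k of (A[2][0] + B[0][2] = -2 + 5 = 3, A[2][1] + B[1][2] = 8 + 1 = 9, A[2][2] + B[2][2] = 7 + 7 = 14) = 3 (attained at k = 0)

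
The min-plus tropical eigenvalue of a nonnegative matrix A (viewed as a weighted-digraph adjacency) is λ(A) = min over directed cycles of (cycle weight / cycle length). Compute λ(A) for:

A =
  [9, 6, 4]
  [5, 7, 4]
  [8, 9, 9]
λ(A) = 11/2

Enumerate directed cycles and compute their means (weight / length). Sample:
  cycle 0 → 0: weight = 9, length = 1, mean = 9/1 ≈ 9.000
  cycle 1 → 1: weight = 7, length = 1, mean = 7/1 ≈ 7.000
  cycle 2 → 2: weight = 9, length = 1, mean = 9/1 ≈ 9.000
  cycle 0 → 1 → 0: weight = 11, length = 2, mean = 11/2 ≈ 5.500
  cycle 0 → 2 → 0: weight = 12, length = 2, mean = 12/2 ≈ 6.000
  cycle 1 → 0 → 1: weight = 11, length = 2, mean = 11/2 ≈ 5.500
Minimum mean = 5.500, attained e.g. along the cycle 0 → 1 → 0 with weight 11 and length 2. So λ(A) = 11/2 = 11/2.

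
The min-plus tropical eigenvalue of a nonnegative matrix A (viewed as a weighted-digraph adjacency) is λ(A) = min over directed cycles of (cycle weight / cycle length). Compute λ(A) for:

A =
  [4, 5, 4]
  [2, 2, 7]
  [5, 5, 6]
λ(A) = 2

Enumerate directed cycles and compute their means (weight / length). Sample:
  cycle 0 → 0: weight = 4, length = 1, mean = 4/1 ≈ 4.000
  cycle 1 → 1: weight = 2, length = 1, mean = 2/1 ≈ 2.000
  cycle 2 → 2: weight = 6, length = 1, mean = 6/1 ≈ 6.000
  cycle 0 → 1 → 0: weight = 7, length = 2, mean = 7/2 ≈ 3.500
  cycle 0 → 2 → 0: weight = 9, length = 2, mean = 9/2 ≈ 4.500
  cycle 1 → 0 → 1: weight = 7, length = 2, mean = 7/2 ≈ 3.500
Minimum mean = 2.000, attained e.g. along the cycle 1 → 1 with weight 2 and length 1. So λ(A) = 2/1 = 2.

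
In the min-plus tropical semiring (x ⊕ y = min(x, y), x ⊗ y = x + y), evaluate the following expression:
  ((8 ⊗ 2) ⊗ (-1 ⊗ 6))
((8 ⊗ 2) ⊗ (-1 ⊗ 6)) = 15

Expand innermost to outermost. Recall ⊕ takes the minimum of its arguments and ⊗ takes their sum. Working out the expression ((8 ⊗ 2) ⊗ (-1 ⊗ 6)) gives 15.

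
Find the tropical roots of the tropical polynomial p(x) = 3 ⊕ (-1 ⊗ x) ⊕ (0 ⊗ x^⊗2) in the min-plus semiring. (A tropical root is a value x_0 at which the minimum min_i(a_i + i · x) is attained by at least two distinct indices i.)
Roots: {-1, 4}

Each tropical root is a break point of the lower envelope of the lines y = a_i + i · x (there are 3 lines, with slopes 0, 1, ..., 2). Only the lines that attain the minimum somewhere contribute to roots; other lines are dominated. Here the surviving (envelope) indices are i = 2, i = 1, i = 0.
Intersections between consecutive envelope lines give the roots: for adjacent envelope indices i < j the intersection is x = (a_i − a_j) / (j − i). Reading off the sorted break points: {-1, 4}.
Verification: at each break x_0, at least two indices attain the minimum of min_i(a_i + i · x_0).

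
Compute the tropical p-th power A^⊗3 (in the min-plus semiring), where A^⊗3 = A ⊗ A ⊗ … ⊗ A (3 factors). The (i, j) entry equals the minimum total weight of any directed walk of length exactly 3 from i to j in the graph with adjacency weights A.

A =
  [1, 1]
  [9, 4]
A^⊗3 =
  [3, 3]
  [11, 11]

Each entry (A^⊗3)_ij equals the minimum over all length-3 walks i = v_0 → v_1 → … → v_3 = j of Σ_t A[v_t][v_{t+1}]. For example, for (i, j) = (0, 1) we minimise over 4 possible intermediate vertex sequences; the minimum is 3, attained along the walk 0 → 0 → 0 → 1.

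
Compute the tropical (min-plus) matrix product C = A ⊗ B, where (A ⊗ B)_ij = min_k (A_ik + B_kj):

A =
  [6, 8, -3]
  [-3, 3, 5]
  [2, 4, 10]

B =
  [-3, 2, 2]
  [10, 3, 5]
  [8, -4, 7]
A ⊗ B =
  [3, -7, 4]
  [-6, -1, -1]
  [-1, 4, 4]

Apply the min-plus product entry-by-entry:
  C[0][0] = min over k of (A[0][0] + B[0][0] = 6 + -3 = 3, A[0][1] + B[1][0] = 8 + 10 = 18, A[0][2] + B[2][0] = -3 + 8 = 5) = 3 (attained at k = 0)
  C[0][1] = min over k of (A[0][0] + B[0][1] = 6 + 2 = 8, A[0][1] + B[1][1] = 8 + 3 = 11, A[0][2] + B[2][1] = -3 + -4 = -7) = -7 (attained at k = 2)
  C[0][2] = min over k of (A[0][0] + B[0][2] = 6 + 2 = 8, A[0][1] + B[1][2] = 8 + 5 = 13, A[0][2] + B[2][2] = -3 + 7 = 4) = 4 (attained at k = 2)
  C[1][0] = min over k of (A[1][0] + B[0][0] = -3 + -3 = -6, A[1][1] + B[1][0] = 3 + 10 = 13, A[1][2] + B[2][0] = 5 + 8 = 13) = -6 (attained at k = 0)
  C[1][1] = min over k of (A[1][0] + B[0][1] = -3 + 2 = -1, A[1][1] + B[1][1] = 3 + 3 = 6, A[1][2] + B[2][1] = 5 + -4 = 1) = -1 (attained at k = 0)
  C[1][2] = min over k of (A[1][0] + B[0][2] = -3 + 2 = -1, A[1][1] + B[1][2] = 3 + 5 = 8, A[1][2] + B[2][2] = 5 + 7 = 12) = -1 (attained at k = 0)
  C[2][0] = min over k of (A[2][0] + B[0][0] = 2 + -3 = -1, A[2][1] + B[1][0] = 4 + 10 = 14, A[2][2] + B[2][0] = 10 + 8 = 18) = -1 (attained at k = 0)
  C[2][1] = min over k of (A[2][0] + B[0][1] = 2 + 2 = 4, A[2][1] + B[1][1] = 4 + 3 = 7, A[2][2] + B[2][1] = 10 + -4 = 6) = 4 (attained at k = 0)
  C[2][2] = min over k of (A[2][0] + B[0][2] = 2 + 2 = 4, A[2][1] + B[1][2] = 4 + 5 = 9, A[2][2] + B[2][2] = 10 + 7 = 17) = 4 (attained at k = 0)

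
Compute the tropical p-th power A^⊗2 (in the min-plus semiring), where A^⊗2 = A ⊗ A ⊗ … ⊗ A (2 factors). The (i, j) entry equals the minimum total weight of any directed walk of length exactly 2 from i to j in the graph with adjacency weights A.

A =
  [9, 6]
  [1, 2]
A^⊗2 =
  [7, 8]
  [3, 4]

Each entry (A^⊗2)_ij equals the minimum over all length-2 walks i = v_0 → v_1 → … → v_2 = j of Σ_t A[v_t][v_{t+1}]. For example, for (i, j) = (0, 1) we minimise over 2 possible intermediate vertex sequences; the minimum is 8, attained along the walk 0 → 1 → 1.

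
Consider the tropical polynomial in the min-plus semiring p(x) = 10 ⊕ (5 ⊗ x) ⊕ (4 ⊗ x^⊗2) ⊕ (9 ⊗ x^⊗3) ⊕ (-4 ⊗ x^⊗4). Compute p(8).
p(8) = 10

A tropical monomial a ⊗ x^⊗i evaluates to a + i · x. Evaluating each term at x = 8:
  Term 0 contributes 10 + 0 · 8 = 10
  Term 1 contributes 5 + 1 · 8 = 13
  Term 2 contributes 4 + 2 · 8 = 20
  Term 3 contributes 9 + 3 · 8 = 33
  Term 4 contributes -4 + 4 · 8 = 28
p(8) = ⊕ of these = min[10, 13, 20, 33, 28] = 10.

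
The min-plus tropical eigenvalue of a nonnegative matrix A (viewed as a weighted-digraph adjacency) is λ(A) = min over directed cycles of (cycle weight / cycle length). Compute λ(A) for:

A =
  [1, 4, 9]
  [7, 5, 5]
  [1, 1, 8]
λ(A) = 1

Enumerate directed cycles and compute their means (weight / length). Sample:
  cycle 0 → 0: weight = 1, length = 1, mean = 1/1 ≈ 1.000
  cycle 1 → 1: weight = 5, length = 1, mean = 5/1 ≈ 5.000
  cycle 2 → 2: weight = 8, length = 1, mean = 8/1 ≈ 8.000
  cycle 0 → 1 → 0: weight = 11, length = 2, mean = 11/2 ≈ 5.500
  cycle 0 → 2 → 0: weight = 10, length = 2, mean = 10/2 ≈ 5.000
  cycle 1 → 0 → 1: weight = 11, length = 2, mean = 11/2 ≈ 5.500
Minimum mean = 1.000, attained e.g. along the cycle 0 → 0 with weight 1 and length 1. So λ(A) = 1/1 = 1.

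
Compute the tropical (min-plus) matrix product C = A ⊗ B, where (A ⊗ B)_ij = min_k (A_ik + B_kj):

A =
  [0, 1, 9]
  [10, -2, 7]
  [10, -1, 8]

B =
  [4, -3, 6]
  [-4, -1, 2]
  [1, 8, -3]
A ⊗ B =
  [-3, -3, 3]
  [-6, -3, 0]
  [-5, -2, 1]

Apply the min-plus product entry-by-entry:
  C[0][0] = min over k of (A[0][0] + B[0][0] = 0 + 4 = 4, A[0][1] + B[1][0] = 1 + -4 = -3, A[0][2] + B[2][0] = 9 + 1 = 10) = -3 (attained at k = 1)
  C[0][1] = min over k of (A[0][0] + B[0][1] = 0 + -3 = -3, A[0][1] + B[1][1] = 1 + -1 = 0, A[0][2] + B[2][1] = 9 + 8 = 17) = -3 (attained at k = 0)
  C[0][2] = min over k of (A[0][0] + B[0][2] = 0 + 6 = 6, A[0][1] + B[1][2] = 1 + 2 = 3, A[0][2] + B[2][2] = 9 + -3 = 6) = 3 (attained at k = 1)
  C[1][0] = min over k of (A[1][0] + B[0][0] = 10 + 4 = 14, A[1][1] + B[1][0] = -2 + -4 = -6, A[1][2] + B[2][0] = 7 + 1 = 8) = -6 (attained at k = 1)
  C[1][1] = min over k of (A[1][0] + B[0][1] = 10 + -3 = 7, A[1][1] + B[1][1] = -2 + -1 = -3, A[1][2] + B[2][1] = 7 + 8 = 15) = -3 (attained at k = 1)
  C[1][2] = min over k of (A[1][0] + B[0][2] = 10 + 6 = 16, A[1][1] + B[1][2] = -2 + 2 = 0, A[1][2] + B[2][2] = 7 + -3 = 4) = 0 (attained at k = 1)
  C[2][0] = min over k of (A[2][0] + B[0][0] = 10 + 4 = 14, A[2][1] + B[1][0] = -1 + -4 = -5, A[2][2] + B[2][0] = 8 + 1 = 9) = -5 (attained at k = 1)
  C[2][1] = min over k of (A[2][0] + B[0][1] = 10 + -3 = 7, A[2][1] + B[1][1] = -1 + -1 = -2, A[2][2] + B[2][1] = 8 + 8 = 16) = -2 (attained at k = 1)
  C[2][2] = min over k of (A[2][0] + B[0][2] = 10 + 6 = 16, A[2][1] + B[1][2] = -1 + 2 = 1, A[2][2] + B[2][2] = 8 + -3 = 5) = 1 (attained at k = 1)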